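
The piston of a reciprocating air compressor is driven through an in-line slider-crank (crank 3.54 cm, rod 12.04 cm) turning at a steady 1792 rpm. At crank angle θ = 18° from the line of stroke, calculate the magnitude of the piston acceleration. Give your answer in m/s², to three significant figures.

1490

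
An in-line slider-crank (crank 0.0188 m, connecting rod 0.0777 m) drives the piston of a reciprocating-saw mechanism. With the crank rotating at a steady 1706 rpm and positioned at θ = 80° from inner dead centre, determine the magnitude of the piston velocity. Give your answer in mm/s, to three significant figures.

ω = 2π·1706/60 = 178.7 rad/s
For an in-line slider-crank, x = r cosθ + √(L² − r² sin²θ), so v = −rω sinθ·[1 + r cosθ/√(L² − r² sin²θ)].
With r = 0.0188 m, L = 0.0777 m, θ = 80°: √(L² − r² sin²θ) = 0.075462 m.
v = −0.0188·178.7·0.98481·[1 + 0.0188·0.17365/0.075462] = -3.4507 m/s.
|v| = 3.4507 m/s = 3450.7 mm/s.

3450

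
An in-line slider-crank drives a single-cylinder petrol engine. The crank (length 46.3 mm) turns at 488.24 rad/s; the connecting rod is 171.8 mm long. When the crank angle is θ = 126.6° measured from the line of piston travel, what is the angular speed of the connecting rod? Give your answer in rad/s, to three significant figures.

ω = 488.2 rad/s
The rod makes angle φ with the slider axis where L sinφ = r sinθ; differentiating, L cosφ·φ̇ = r ω cosθ.
L cosφ = √(L² − r² sin²θ) = 0.16773 m.
|ω_rod| = r ω |cosθ| / √(L² − r² sin²θ) = 0.0463·488.2·0.59622/0.16773 = 80.355 rad/s.

80.4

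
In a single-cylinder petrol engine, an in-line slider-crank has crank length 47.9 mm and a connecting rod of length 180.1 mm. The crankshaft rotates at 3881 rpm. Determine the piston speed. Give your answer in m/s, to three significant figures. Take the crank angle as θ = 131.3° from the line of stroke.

12.0

ω = 2π·3881/60 = 406.4 rad/s
For an in-line slider-crank, x = r cosθ + √(L² − r² sin²θ), so v = −rω sinθ·[1 + r cosθ/√(L² − r² sin²θ)].
With r = 0.0479 m, L = 0.1801 m, θ = 131.3°: √(L² − r² sin²θ) = 0.17647 m.
v = −0.0479·406.4·0.75126·[1 + 0.0479·-0.66000/0.17647] = -12.005 m/s.
|v| = 12.005 m/s.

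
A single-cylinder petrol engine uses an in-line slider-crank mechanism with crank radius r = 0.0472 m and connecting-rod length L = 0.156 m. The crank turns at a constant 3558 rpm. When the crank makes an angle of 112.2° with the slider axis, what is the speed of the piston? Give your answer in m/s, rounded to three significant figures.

ω = 2π·3558/60 = 372.6 rad/s
For an in-line slider-crank, x = r cosθ + √(L² − r² sin²θ), so v = −rω sinθ·[1 + r cosθ/√(L² − r² sin²θ)].
With r = 0.0472 m, L = 0.156 m, θ = 112.2°: √(L² − r² sin²θ) = 0.14975 m.
v = −0.0472·372.6·0.92587·[1 + 0.0472·-0.37784/0.14975] = -14.344 m/s.
|v| = 14.344 m/s.

14.3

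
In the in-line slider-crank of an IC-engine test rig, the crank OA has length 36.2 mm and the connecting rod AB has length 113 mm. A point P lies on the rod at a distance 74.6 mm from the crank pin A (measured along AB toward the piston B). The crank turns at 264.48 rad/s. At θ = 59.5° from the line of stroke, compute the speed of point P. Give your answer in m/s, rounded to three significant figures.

ω = 264.5 rad/s.  Crank-pin speed |V_A| = rω = 9.5742 m/s, perpendicular to OA.
Rod angle: sinφ = −(r/L) sinθ ⇒ φ = -16.023°; ω_rod = −rω cosθ/√(L²−r²sin²θ) = -44.74 rad/s.
V_P = V_A + ω_rod × AP, with AP = 0.0746 m along the rod.
Components: V_Px = −rω sinθ − a·ω_rod·sinφ = -9.1707 m/s;  V_Py = rω cosθ + a·ω_rod·cosφ = +1.6513 m/s.
|V_P| = √(V_Px² + V_Py²) = 9.3181 m/s.

9.32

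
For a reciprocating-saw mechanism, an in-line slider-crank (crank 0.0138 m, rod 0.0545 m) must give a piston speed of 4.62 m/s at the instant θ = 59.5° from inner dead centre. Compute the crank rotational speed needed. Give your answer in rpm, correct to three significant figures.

3280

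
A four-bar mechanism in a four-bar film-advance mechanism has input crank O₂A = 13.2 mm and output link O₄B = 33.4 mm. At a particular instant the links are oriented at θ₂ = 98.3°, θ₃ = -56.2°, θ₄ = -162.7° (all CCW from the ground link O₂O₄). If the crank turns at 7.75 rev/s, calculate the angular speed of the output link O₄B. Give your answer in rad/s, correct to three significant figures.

8.64

ω₂ = 48.69 rad/s (from 7.75 rev/s).
Differentiating the loop-closure r₂e^{iθ₂}+r₃e^{iθ₃}=r₁+r₄e^{iθ₄} gives r₂ω₂e^{iθ₂}+r₃ω₃e^{iθ₃}=r₄ω₄e^{iθ₄}.
Eliminating the other unknown: ω₄ = r₂ω₂ sin(θ₂−θ₃) / [r₄ sin(θ₄−θ₃)].
Numerator sine = +0.43051; denominator sine = -0.95882.
Result = 0.0132·48.69·(+0.43051) / (0.0334·(-0.95882)) = -8.6408 rad/s; magnitude 8.6408 rad/s.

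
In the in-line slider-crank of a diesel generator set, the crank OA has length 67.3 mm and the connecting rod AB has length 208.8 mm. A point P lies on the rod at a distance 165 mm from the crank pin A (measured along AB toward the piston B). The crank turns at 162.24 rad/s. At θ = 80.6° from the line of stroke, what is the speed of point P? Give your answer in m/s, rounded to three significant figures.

ω = 162.2 rad/s.  Crank-pin speed |V_A| = rω = 10.919 m/s, perpendicular to OA.
Rod angle: sinφ = −(r/L) sinθ ⇒ φ = -18.541°; ω_rod = −rω cosθ/√(L²−r²sin²θ) = -9.0084 rad/s.
V_P = V_A + ω_rod × AP, with AP = 0.165 m along the rod.
Components: V_Px = −rω sinθ − a·ω_rod·sinφ = -11.245 m/s;  V_Py = rω cosθ + a·ω_rod·cosφ = +0.37409 m/s.
|V_P| = √(V_Px² + V_Py²) = 11.251 m/s.

11.3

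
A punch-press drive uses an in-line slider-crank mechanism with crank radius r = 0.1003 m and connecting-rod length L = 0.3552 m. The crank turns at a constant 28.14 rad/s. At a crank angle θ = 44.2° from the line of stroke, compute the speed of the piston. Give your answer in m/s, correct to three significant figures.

2.37

ω = 28.14 rad/s
For an in-line slider-crank, x = r cosθ + √(L² − r² sin²θ), so v = −rω sinθ·[1 + r cosθ/√(L² − r² sin²θ)].
With r = 0.1003 m, L = 0.3552 m, θ = 44.2°: √(L² − r² sin²θ) = 0.34825 m.
v = −0.1003·28.14·0.69717·[1 + 0.1003·0.71691/0.34825] = -2.374 m/s.
|v| = 2.374 m/s.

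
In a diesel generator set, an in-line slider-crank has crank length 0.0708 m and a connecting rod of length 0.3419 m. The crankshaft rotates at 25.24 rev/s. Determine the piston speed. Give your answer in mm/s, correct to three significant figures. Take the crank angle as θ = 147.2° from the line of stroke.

5020

ω = 2π·25.2 = 158.6 rad/s
For an in-line slider-crank, x = r cosθ + √(L² − r² sin²θ), so v = −rω sinθ·[1 + r cosθ/√(L² − r² sin²θ)].
With r = 0.0708 m, L = 0.3419 m, θ = 147.2°: √(L² − r² sin²θ) = 0.33974 m.
v = −0.0708·158.6·0.54171·[1 + 0.0708·-0.84057/0.33974] = -5.0169 m/s.
|v| = 5.0169 m/s = 5016.9 mm/s.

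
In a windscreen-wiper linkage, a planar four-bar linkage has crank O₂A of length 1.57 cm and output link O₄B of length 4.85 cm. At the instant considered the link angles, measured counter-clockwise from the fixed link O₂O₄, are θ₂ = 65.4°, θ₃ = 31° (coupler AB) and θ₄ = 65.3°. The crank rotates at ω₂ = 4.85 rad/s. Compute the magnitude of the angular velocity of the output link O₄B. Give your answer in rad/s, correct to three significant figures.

1.57

ω₂ = 4.85 rad/s
Differentiating the loop-closure r₂e^{iθ₂}+r₃e^{iθ₃}=r₁+r₄e^{iθ₄} gives r₂ω₂e^{iθ₂}+r₃ω₃e^{iθ₃}=r₄ω₄e^{iθ₄}.
Eliminating the other unknown: ω₄ = r₂ω₂ sin(θ₂−θ₃) / [r₄ sin(θ₄−θ₃)].
Numerator sine = +0.56497; denominator sine = +0.56353.
Result = 0.0157·4.85·(+0.56497) / (0.0485·(+0.56353)) = +1.574 rad/s; magnitude 1.574 rad/s.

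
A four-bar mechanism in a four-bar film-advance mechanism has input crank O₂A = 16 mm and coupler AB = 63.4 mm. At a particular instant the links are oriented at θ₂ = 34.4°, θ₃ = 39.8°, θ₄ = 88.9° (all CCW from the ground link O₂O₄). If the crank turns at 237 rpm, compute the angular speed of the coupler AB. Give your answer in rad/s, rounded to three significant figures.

6.75

ω₂ = 24.82 rad/s (from 237 rpm).
Differentiating the loop-closure r₂e^{iθ₂}+r₃e^{iθ₃}=r₁+r₄e^{iθ₄} gives r₂ω₂e^{iθ₂}+r₃ω₃e^{iθ₃}=r₄ω₄e^{iθ₄}.
Eliminating the other unknown: ω₃ = r₂ω₂ sin(θ₄−θ₂) / [r₃ sin(θ₃−θ₄)].
Numerator sine = +0.81412; denominator sine = -0.75585.
Result = 0.016·24.82·(+0.81412) / (0.0634·(-0.75585)) = -6.7462 rad/s; magnitude 6.7462 rad/s.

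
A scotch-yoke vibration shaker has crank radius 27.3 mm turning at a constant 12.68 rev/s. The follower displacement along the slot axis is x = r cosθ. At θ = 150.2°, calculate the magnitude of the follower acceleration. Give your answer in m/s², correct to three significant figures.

ω = 79.67 rad/s (from 12.68 rev/s).
x = r cosθ ⇒ ẍ = −rω² cosθ (ω constant).
|a| = rω²|cosθ| = 0.0273·(79.67)²·|cos 150.2°| = 150.37 m/s².

150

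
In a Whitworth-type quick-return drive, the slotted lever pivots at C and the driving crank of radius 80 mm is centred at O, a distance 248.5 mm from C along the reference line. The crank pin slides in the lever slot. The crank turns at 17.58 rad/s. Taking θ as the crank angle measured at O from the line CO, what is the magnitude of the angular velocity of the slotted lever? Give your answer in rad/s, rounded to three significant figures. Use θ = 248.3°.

0.313

ω = 17.58 rad/s
Crank pin A relative to C: A = (d + r cosθ, r sinθ); lever angle φ = atan2(r sinθ, d + r cosθ).
Differentiating tanφ: φ̇ = rω(d cosθ + r)/(d² + r² + 2dr cosθ).
d² + r² + 2dr cosθ = |CA|² = 0.0534511 m²;  d cosθ + r = -0.011882 m.
|ω_lever| = |0.08·17.58·-0.011882| / 0.0534511 = 0.31264 rad/s.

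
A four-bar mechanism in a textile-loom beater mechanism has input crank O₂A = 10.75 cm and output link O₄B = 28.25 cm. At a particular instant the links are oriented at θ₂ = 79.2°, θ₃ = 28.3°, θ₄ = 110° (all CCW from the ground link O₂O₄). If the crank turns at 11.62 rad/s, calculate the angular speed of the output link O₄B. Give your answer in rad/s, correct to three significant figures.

ω₂ = 11.62 rad/s
Differentiating the loop-closure r₂e^{iθ₂}+r₃e^{iθ₃}=r₁+r₄e^{iθ₄} gives r₂ω₂e^{iθ₂}+r₃ω₃e^{iθ₃}=r₄ω₄e^{iθ₄}.
Eliminating the other unknown: ω₄ = r₂ω₂ sin(θ₂−θ₃) / [r₄ sin(θ₄−θ₃)].
Numerator sine = +0.77605; denominator sine = +0.98953.
Result = 0.1075·11.62·(+0.77605) / (0.2825·(+0.98953)) = +3.4678 rad/s; magnitude 3.4678 rad/s.

3.47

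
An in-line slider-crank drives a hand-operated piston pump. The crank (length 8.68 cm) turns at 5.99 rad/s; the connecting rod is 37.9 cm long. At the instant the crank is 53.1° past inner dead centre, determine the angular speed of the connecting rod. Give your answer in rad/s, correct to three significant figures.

0.838

ω = 5.99 rad/s
The rod makes angle φ with the slider axis where L sinφ = r sinθ; differentiating, L cosφ·φ̇ = r ω cosθ.
L cosφ = √(L² − r² sin²θ) = 0.37259 m.
|ω_rod| = r ω |cosθ| / √(L² − r² sin²θ) = 0.0868·5.99·0.60042/0.37259 = 0.83786 rad/s.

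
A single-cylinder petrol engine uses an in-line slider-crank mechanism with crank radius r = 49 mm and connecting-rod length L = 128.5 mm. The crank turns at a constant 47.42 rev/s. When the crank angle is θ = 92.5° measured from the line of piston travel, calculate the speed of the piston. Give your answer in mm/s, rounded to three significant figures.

ω = 2π·47.4 = 297.9 rad/s
For an in-line slider-crank, x = r cosθ + √(L² − r² sin²θ), so v = −rω sinθ·[1 + r cosθ/√(L² − r² sin²θ)].
With r = 0.049 m, L = 0.1285 m, θ = 92.5°: √(L² − r² sin²θ) = 0.11881 m.
v = −0.049·297.9·0.99905·[1 + 0.049·-0.04362/0.11881] = -14.323 m/s.
|v| = 14.323 m/s = 14323 mm/s.

14300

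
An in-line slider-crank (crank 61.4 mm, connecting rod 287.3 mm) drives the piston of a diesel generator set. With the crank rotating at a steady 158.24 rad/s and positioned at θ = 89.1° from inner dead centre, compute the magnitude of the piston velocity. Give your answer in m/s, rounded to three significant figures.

ω = 158.2 rad/s
For an in-line slider-crank, x = r cosθ + √(L² − r² sin²θ), so v = −rω sinθ·[1 + r cosθ/√(L² − r² sin²θ)].
With r = 0.0614 m, L = 0.2873 m, θ = 89.1°: √(L² − r² sin²θ) = 0.28066 m.
v = −0.0614·158.2·0.99988·[1 + 0.0614·0.01571/0.28066] = -9.7481 m/s.
|v| = 9.7481 m/s.

9.75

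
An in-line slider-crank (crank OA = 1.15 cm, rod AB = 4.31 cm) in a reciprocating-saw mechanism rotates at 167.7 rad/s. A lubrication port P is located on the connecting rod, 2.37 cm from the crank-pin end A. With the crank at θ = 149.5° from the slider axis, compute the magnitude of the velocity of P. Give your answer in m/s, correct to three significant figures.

ω = 167.7 rad/s.  Crank-pin speed |V_A| = rω = 1.9285 m/s, perpendicular to OA.
Rod angle: sinφ = −(r/L) sinθ ⇒ φ = -7.783°; ω_rod = −rω cosθ/√(L²−r²sin²θ) = +38.913 rad/s.
V_P = V_A + ω_rod × AP, with AP = 0.0237 m along the rod.
Components: V_Px = −rω sinθ − a·ω_rod·sinφ = -0.85392 m/s;  V_Py = rω cosθ + a·ω_rod·cosφ = -0.74796 m/s.
|V_P| = √(V_Px² + V_Py²) = 1.1352 m/s.

1.14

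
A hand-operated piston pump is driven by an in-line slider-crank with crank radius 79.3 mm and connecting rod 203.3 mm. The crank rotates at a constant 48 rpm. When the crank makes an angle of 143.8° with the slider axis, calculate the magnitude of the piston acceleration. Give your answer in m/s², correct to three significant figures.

1.34

ω = 2π·48/60 = 5.027 rad/s
x(θ) = r cosθ + √(L² − r² sin²θ); with ω constant, a = ω²·d²x/dθ².
d²x/dθ² = −r cosθ − r²(cos2θ)/√u − r⁴ sin²2θ/(4u^{3/2}),  u = L² − r² sin²θ = 0.0391374 m².
Substituting r = 0.0793 m, L = 0.2033 m, θ = 143.8°: d²x/dθ² = +0.05322 m.
a = ω²·d²x/dθ² = (5.027)²·(+0.05322) = +1.3447 m/s²;  |a| = 1.3447 m/s².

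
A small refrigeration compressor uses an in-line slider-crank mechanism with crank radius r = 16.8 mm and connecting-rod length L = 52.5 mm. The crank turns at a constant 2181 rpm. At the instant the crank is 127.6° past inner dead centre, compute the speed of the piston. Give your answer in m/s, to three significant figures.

ω = 2π·2181/60 = 228.4 rad/s
For an in-line slider-crank, x = r cosθ + √(L² − r² sin²θ), so v = −rω sinθ·[1 + r cosθ/√(L² − r² sin²θ)].
With r = 0.0168 m, L = 0.0525 m, θ = 127.6°: √(L² − r² sin²θ) = 0.050785 m.
v = −0.0168·228.4·0.79229·[1 + 0.0168·-0.61015/0.050785] = -2.4264 m/s.
|v| = 2.4264 m/s.

2.43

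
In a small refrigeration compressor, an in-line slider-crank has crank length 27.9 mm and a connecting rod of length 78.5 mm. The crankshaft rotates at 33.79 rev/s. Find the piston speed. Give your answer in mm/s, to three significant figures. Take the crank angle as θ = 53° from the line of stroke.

5790

ω = 2π·33.8 = 212.3 rad/s
For an in-line slider-crank, x = r cosθ + √(L² − r² sin²θ), so v = −rω sinθ·[1 + r cosθ/√(L² − r² sin²θ)].
With r = 0.0279 m, L = 0.0785 m, θ = 53°: √(L² − r² sin²θ) = 0.075271 m.
v = −0.0279·212.3·0.79864·[1 + 0.0279·0.60182/0.075271] = -5.7859 m/s.
|v| = 5.7859 m/s = 5785.9 mm/s.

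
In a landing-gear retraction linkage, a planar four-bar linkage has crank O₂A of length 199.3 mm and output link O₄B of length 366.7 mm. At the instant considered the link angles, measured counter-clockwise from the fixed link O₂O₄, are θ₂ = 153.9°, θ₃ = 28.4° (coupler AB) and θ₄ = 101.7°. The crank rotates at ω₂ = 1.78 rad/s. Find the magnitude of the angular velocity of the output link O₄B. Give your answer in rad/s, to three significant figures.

0.822

ω₂ = 1.78 rad/s
Differentiating the loop-closure r₂e^{iθ₂}+r₃e^{iθ₃}=r₁+r₄e^{iθ₄} gives r₂ω₂e^{iθ₂}+r₃ω₃e^{iθ₃}=r₄ω₄e^{iθ₄}.
Eliminating the other unknown: ω₄ = r₂ω₂ sin(θ₂−θ₃) / [r₄ sin(θ₄−θ₃)].
Numerator sine = +0.81412; denominator sine = +0.95782.
Result = 0.1993·1.78·(+0.81412) / (0.3667·(+0.95782)) = +0.82228 rad/s; magnitude 0.82228 rad/s.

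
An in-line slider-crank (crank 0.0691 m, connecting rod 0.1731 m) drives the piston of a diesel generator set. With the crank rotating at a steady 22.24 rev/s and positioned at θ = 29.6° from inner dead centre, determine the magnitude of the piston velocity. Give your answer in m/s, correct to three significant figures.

6.46

ω = 2π·22.2 = 139.7 rad/s
For an in-line slider-crank, x = r cosθ + √(L² − r² sin²θ), so v = −rω sinθ·[1 + r cosθ/√(L² − r² sin²θ)].
With r = 0.0691 m, L = 0.1731 m, θ = 29.6°: √(L² − r² sin²θ) = 0.1697 m.
v = −0.0691·139.7·0.49394·[1 + 0.0691·0.86949/0.1697] = -6.4581 m/s.
|v| = 6.4581 m/s.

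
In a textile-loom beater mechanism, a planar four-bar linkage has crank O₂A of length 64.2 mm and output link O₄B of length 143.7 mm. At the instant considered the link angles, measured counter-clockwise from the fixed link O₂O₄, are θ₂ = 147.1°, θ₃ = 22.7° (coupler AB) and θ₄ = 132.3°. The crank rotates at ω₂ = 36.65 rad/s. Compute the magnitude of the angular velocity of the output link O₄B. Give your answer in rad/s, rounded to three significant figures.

14.3

ω₂ = 36.65 rad/s
Differentiating the loop-closure r₂e^{iθ₂}+r₃e^{iθ₃}=r₁+r₄e^{iθ₄} gives r₂ω₂e^{iθ₂}+r₃ω₃e^{iθ₃}=r₄ω₄e^{iθ₄}.
Eliminating the other unknown: ω₄ = r₂ω₂ sin(θ₂−θ₃) / [r₄ sin(θ₄−θ₃)].
Numerator sine = +0.82511; denominator sine = +0.94206.
Result = 0.0642·36.65·(+0.82511) / (0.1437·(+0.94206)) = +14.341 rad/s; magnitude 14.341 rad/s.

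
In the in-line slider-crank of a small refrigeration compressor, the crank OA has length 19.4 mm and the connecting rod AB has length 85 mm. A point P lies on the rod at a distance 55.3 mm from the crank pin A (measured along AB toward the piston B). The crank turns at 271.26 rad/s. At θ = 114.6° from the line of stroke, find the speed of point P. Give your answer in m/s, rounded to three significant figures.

ω = 271.3 rad/s.  Crank-pin speed |V_A| = rω = 5.2624 m/s, perpendicular to OA.
Rod angle: sinφ = −(r/L) sinθ ⇒ φ = -11.977°; ω_rod = −rω cosθ/√(L²−r²sin²θ) = +26.346 rad/s.
V_P = V_A + ω_rod × AP, with AP = 0.0553 m along the rod.
Components: V_Px = −rω sinθ − a·ω_rod·sinφ = -4.4825 m/s;  V_Py = rω cosθ + a·ω_rod·cosφ = -0.76544 m/s.
|V_P| = √(V_Px² + V_Py²) = 4.5473 m/s.

4.55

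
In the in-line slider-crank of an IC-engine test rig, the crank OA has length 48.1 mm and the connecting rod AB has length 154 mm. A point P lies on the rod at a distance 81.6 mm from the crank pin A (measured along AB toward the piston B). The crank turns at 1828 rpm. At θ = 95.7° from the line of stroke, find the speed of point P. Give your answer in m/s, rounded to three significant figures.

9.01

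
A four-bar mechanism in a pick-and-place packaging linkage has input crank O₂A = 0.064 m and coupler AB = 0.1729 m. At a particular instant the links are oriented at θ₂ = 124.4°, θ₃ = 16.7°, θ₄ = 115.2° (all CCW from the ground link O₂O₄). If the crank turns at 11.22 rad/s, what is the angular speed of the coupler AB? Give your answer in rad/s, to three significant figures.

ω₂ = 11.22 rad/s
Differentiating the loop-closure r₂e^{iθ₂}+r₃e^{iθ₃}=r₁+r₄e^{iθ₄} gives r₂ω₂e^{iθ₂}+r₃ω₃e^{iθ₃}=r₄ω₄e^{iθ₄}.
Eliminating the other unknown: ω₃ = r₂ω₂ sin(θ₄−θ₂) / [r₃ sin(θ₃−θ₄)].
Numerator sine = -0.15988; denominator sine = -0.98902.
Result = 0.064·11.22·(-0.15988) / (0.1729·(-0.98902)) = +0.67139 rad/s; magnitude 0.67139 rad/s.

0.671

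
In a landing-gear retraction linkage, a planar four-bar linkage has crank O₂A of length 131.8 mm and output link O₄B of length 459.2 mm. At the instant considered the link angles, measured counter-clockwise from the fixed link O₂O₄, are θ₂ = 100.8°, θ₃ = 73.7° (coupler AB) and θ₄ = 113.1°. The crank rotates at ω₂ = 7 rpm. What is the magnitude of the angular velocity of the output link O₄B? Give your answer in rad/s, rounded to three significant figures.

0.151

ω₂ = 0.733 rad/s (from 7 rpm).
Differentiating the loop-closure r₂e^{iθ₂}+r₃e^{iθ₃}=r₁+r₄e^{iθ₄} gives r₂ω₂e^{iθ₂}+r₃ω₃e^{iθ₃}=r₄ω₄e^{iθ₄}.
Eliminating the other unknown: ω₄ = r₂ω₂ sin(θ₂−θ₃) / [r₄ sin(θ₄−θ₃)].
Numerator sine = +0.45554; denominator sine = +0.63473.
Result = 0.1318·0.733·(+0.45554) / (0.4592·(+0.63473)) = +0.151 rad/s; magnitude 0.151 rad/s.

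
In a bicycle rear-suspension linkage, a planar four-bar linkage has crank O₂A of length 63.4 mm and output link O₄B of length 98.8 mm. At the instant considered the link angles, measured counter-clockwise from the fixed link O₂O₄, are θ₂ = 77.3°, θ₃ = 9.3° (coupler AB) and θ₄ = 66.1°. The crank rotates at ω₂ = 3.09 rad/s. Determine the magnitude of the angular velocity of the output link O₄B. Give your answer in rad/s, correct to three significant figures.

2.20

ω₂ = 3.09 rad/s
Differentiating the loop-closure r₂e^{iθ₂}+r₃e^{iθ₃}=r₁+r₄e^{iθ₄} gives r₂ω₂e^{iθ₂}+r₃ω₃e^{iθ₃}=r₄ω₄e^{iθ₄}.
Eliminating the other unknown: ω₄ = r₂ω₂ sin(θ₂−θ₃) / [r₄ sin(θ₄−θ₃)].
Numerator sine = +0.92718; denominator sine = +0.83676.
Result = 0.0634·3.09·(+0.92718) / (0.0988·(+0.83676)) = +2.1971 rad/s; magnitude 2.1971 rad/s.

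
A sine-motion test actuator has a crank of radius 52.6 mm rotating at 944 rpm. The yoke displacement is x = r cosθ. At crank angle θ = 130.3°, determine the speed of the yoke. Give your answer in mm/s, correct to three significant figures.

ω = 98.86 rad/s (from 944 rpm).
x = r cosθ ⇒ ẋ = −rω sinθ.
|v| = rω|sinθ| = 0.0526·98.86·|sin 130.3°| = 3.9657 m/s = 3965.7 mm/s.

3970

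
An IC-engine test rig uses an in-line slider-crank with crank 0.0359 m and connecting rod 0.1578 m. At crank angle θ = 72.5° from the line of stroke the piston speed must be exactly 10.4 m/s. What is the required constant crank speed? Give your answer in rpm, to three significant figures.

2710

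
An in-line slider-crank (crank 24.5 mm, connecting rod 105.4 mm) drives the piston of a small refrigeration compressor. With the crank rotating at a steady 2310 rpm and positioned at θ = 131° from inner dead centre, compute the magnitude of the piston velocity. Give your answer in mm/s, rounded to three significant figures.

ω = 2π·2310/60 = 241.9 rad/s
For an in-line slider-crank, x = r cosθ + √(L² − r² sin²θ), so v = −rω sinθ·[1 + r cosθ/√(L² − r² sin²θ)].
With r = 0.0245 m, L = 0.1054 m, θ = 131°: √(L² − r² sin²θ) = 0.10377 m.
v = −0.0245·241.9·0.75471·[1 + 0.0245·-0.65606/0.10377] = -3.78 m/s.
|v| = 3.78 m/s = 3780 mm/s.

3780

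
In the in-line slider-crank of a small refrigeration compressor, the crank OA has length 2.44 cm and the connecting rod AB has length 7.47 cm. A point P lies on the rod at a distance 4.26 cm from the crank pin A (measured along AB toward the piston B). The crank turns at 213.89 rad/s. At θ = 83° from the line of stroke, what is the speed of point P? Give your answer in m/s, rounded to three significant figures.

ω = 213.9 rad/s.  Crank-pin speed |V_A| = rω = 5.2189 m/s, perpendicular to OA.
Rod angle: sinφ = −(r/L) sinθ ⇒ φ = -18.917°; ω_rod = −rω cosθ/√(L²−r²sin²θ) = -9.0006 rad/s.
V_P = V_A + ω_rod × AP, with AP = 0.0426 m along the rod.
Components: V_Px = −rω sinθ − a·ω_rod·sinφ = -5.3043 m/s;  V_Py = rω cosθ + a·ω_rod·cosφ = +0.27331 m/s.
|V_P| = √(V_Px² + V_Py²) = 5.3114 m/s.

5.31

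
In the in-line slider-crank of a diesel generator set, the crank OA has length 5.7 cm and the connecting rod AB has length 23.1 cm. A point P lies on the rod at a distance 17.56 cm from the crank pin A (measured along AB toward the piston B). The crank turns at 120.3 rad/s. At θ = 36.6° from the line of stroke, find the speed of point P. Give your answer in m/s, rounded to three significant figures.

4.89

ω = 120.3 rad/s.  Crank-pin speed |V_A| = rω = 6.8571 m/s, perpendicular to OA.
Rod angle: sinφ = −(r/L) sinθ ⇒ φ = -8.460°; ω_rod = −rω cosθ/√(L²−r²sin²θ) = -24.093 rad/s.
V_P = V_A + ω_rod × AP, with AP = 0.1756 m along the rod.
Components: V_Px = −rω sinθ − a·ω_rod·sinφ = -4.7108 m/s;  V_Py = rω cosθ + a·ω_rod·cosφ = +1.3202 m/s.
|V_P| = √(V_Px² + V_Py²) = 4.8923 m/s.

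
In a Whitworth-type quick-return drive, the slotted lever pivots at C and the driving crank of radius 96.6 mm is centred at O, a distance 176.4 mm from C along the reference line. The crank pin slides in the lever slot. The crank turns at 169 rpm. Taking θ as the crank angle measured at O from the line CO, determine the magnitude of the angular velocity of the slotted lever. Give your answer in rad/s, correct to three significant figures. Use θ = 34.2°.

ω = 17.7 rad/s (from 169 rpm).
Crank pin A relative to C: A = (d + r cosθ, r sinθ); lever angle φ = atan2(r sinθ, d + r cosθ).
Differentiating tanφ: φ̇ = rω(d cosθ + r)/(d² + r² + 2dr cosθ).
d² + r² + 2dr cosθ = |CA|² = 0.0686358 m²;  d cosθ + r = +0.2425 m.
|ω_lever| = |0.0966·17.7·+0.2425| / 0.0686358 = 6.0402 rad/s.

6.04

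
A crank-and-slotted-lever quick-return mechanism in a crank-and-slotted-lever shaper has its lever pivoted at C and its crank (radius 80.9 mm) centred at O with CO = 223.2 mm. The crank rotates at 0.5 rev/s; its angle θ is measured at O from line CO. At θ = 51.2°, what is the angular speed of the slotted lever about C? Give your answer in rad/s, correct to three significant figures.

0.710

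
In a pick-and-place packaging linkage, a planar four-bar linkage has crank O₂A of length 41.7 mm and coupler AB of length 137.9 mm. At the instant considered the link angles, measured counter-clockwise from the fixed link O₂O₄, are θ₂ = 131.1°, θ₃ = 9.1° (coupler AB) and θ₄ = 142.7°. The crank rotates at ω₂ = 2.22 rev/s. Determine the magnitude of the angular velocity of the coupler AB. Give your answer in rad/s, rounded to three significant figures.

ω₂ = 13.95 rad/s (from 2.22 rev/s).
Differentiating the loop-closure r₂e^{iθ₂}+r₃e^{iθ₃}=r₁+r₄e^{iθ₄} gives r₂ω₂e^{iθ₂}+r₃ω₃e^{iθ₃}=r₄ω₄e^{iθ₄}.
Eliminating the other unknown: ω₃ = r₂ω₂ sin(θ₄−θ₂) / [r₃ sin(θ₃−θ₄)].
Numerator sine = +0.20108; denominator sine = -0.72417.
Result = 0.0417·13.95·(+0.20108) / (0.1379·(-0.72417)) = -1.1712 rad/s; magnitude 1.1712 rad/s.

1.17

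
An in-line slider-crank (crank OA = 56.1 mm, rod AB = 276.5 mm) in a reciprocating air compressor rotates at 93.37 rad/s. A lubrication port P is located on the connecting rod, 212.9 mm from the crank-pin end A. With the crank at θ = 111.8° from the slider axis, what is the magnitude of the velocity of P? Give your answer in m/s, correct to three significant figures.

4.60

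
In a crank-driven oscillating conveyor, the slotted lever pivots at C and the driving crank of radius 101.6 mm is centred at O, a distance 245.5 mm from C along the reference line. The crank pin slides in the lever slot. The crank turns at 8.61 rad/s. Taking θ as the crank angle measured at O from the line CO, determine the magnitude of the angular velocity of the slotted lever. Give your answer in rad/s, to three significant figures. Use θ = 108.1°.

ω = 8.61 rad/s
Crank pin A relative to C: A = (d + r cosθ, r sinθ); lever angle φ = atan2(r sinθ, d + r cosθ).
Differentiating tanφ: φ̇ = rω(d cosθ + r)/(d² + r² + 2dr cosθ).
d² + r² + 2dr cosθ = |CA|² = 0.0550945 m²;  d cosθ + r = +0.025329 m.
|ω_lever| = |0.1016·8.61·+0.025329| / 0.0550945 = 0.40217 rad/s.

0.402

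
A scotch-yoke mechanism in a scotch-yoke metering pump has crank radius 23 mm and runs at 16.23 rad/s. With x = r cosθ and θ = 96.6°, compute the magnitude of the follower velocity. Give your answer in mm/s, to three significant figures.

371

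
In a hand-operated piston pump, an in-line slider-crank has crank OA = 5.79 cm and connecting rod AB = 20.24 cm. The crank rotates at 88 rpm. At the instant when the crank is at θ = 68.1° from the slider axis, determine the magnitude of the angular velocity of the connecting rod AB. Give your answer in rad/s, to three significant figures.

1.02

ω = 9.215 rad/s (converted from 88 rpm).
The rod makes angle φ with the slider axis where L sinφ = r sinθ; differentiating, L cosφ·φ̇ = r ω cosθ.
L cosφ = √(L² − r² sin²θ) = 0.19514 m.
|ω_rod| = r ω |cosθ| / √(L² − r² sin²θ) = 0.0579·9.215·0.37299/0.19514 = 1.0199 rad/s.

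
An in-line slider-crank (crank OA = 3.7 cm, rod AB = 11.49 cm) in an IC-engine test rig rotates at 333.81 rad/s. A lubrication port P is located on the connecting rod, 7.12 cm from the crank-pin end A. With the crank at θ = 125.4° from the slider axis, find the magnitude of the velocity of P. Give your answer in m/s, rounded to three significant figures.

ω = 333.8 rad/s.  Crank-pin speed |V_A| = rω = 12.351 m/s, perpendicular to OA.
Rod angle: sinφ = −(r/L) sinθ ⇒ φ = -15.218°; ω_rod = −rω cosθ/√(L²−r²sin²θ) = +64.532 rad/s.
V_P = V_A + ω_rod × AP, with AP = 0.0712 m along the rod.
Components: V_Px = −rω sinθ − a·ω_rod·sinφ = -8.8616 m/s;  V_Py = rω cosθ + a·ω_rod·cosφ = -2.7211 m/s.
|V_P| = √(V_Px² + V_Py²) = 9.27 m/s.

9.27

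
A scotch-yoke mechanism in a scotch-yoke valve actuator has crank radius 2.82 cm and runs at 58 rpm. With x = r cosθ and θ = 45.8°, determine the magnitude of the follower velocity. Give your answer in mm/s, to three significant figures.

123

ω = 6.074 rad/s (from 58 rpm).
x = r cosθ ⇒ ẋ = −rω sinθ.
|v| = rω|sinθ| = 0.0282·6.074·|sin 45.8°| = 0.12279 m/s = 122.79 mm/s.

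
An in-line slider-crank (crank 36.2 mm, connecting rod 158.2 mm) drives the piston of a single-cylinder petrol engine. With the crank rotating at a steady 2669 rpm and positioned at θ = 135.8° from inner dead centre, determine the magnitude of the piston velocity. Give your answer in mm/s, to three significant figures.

5880

ω = 2π·2669/60 = 279.5 rad/s
For an in-line slider-crank, x = r cosθ + √(L² − r² sin²θ), so v = −rω sinθ·[1 + r cosθ/√(L² − r² sin²θ)].
With r = 0.0362 m, L = 0.1582 m, θ = 135.8°: √(L² − r² sin²θ) = 0.15617 m.
v = −0.0362·279.5·0.69717·[1 + 0.0362·-0.71691/0.15617] = -5.8816 m/s.
|v| = 5.8816 m/s = 5881.6 mm/s.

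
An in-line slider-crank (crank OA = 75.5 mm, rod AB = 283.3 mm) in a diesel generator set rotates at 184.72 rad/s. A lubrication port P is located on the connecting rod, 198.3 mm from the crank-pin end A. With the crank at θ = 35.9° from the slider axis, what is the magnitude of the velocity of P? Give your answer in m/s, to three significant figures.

ω = 184.7 rad/s.  Crank-pin speed |V_A| = rω = 13.946 m/s, perpendicular to OA.
Rod angle: sinφ = −(r/L) sinθ ⇒ φ = -8.990°; ω_rod = −rω cosθ/√(L²−r²sin²θ) = -40.373 rad/s.
V_P = V_A + ω_rod × AP, with AP = 0.1983 m along the rod.
Components: V_Px = −rω sinθ − a·ω_rod·sinφ = -9.4288 m/s;  V_Py = rω cosθ + a·ω_rod·cosφ = +3.3895 m/s.
|V_P| = √(V_Px² + V_Py²) = 10.02 m/s.

10.0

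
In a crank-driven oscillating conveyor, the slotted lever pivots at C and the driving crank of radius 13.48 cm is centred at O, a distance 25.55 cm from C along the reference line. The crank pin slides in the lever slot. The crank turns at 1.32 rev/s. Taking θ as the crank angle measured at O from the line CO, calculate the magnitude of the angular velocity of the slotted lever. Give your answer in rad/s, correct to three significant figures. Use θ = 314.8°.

2.67

ω = 8.294 rad/s (from 1.32 rev/s).
Crank pin A relative to C: A = (d + r cosθ, r sinθ); lever angle φ = atan2(r sinθ, d + r cosθ).
Differentiating tanφ: φ̇ = rω(d cosθ + r)/(d² + r² + 2dr cosθ).
d² + r² + 2dr cosθ = |CA|² = 0.131988 m²;  d cosθ + r = +0.31483 m.
|ω_lever| = |0.1348·8.294·+0.31483| / 0.131988 = 2.6668 rad/s.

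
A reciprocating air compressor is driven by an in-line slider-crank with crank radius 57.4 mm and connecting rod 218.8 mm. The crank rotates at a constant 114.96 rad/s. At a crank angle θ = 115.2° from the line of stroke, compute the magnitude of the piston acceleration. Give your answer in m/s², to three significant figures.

451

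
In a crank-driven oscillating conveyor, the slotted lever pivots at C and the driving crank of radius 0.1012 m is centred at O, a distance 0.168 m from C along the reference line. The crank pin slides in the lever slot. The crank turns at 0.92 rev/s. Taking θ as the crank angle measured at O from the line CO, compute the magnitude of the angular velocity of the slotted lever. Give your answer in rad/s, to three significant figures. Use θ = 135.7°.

ω = 5.781 rad/s (from 0.92 rev/s).
Crank pin A relative to C: A = (d + r cosθ, r sinθ); lever angle φ = atan2(r sinθ, d + r cosθ).
Differentiating tanφ: φ̇ = rω(d cosθ + r)/(d² + r² + 2dr cosθ).
d² + r² + 2dr cosθ = |CA|² = 0.0141296 m²;  d cosθ + r = -0.019036 m.
|ω_lever| = |0.1012·5.781·-0.019036| / 0.0141296 = 0.78814 rad/s.

0.788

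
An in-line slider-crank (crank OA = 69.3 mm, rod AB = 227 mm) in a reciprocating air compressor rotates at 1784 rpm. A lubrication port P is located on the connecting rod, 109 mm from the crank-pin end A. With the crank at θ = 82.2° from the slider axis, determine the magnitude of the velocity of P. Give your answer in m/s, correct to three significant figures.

ω = 186.8 rad/s.  Crank-pin speed |V_A| = rω = 12.947 m/s, perpendicular to OA.
Rod angle: sinφ = −(r/L) sinθ ⇒ φ = -17.606°; ω_rod = −rω cosθ/√(L²−r²sin²θ) = -8.1207 rad/s.
V_P = V_A + ω_rod × AP, with AP = 0.109 m along the rod.
Components: V_Px = −rω sinθ − a·ω_rod·sinφ = -13.095 m/s;  V_Py = rω cosθ + a·ω_rod·cosφ = +0.91336 m/s.
|V_P| = √(V_Px² + V_Py²) = 13.126 m/s.

13.1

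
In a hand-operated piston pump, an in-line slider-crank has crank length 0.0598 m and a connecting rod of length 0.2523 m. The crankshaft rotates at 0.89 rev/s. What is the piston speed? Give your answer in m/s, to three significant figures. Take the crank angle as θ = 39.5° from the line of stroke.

ω = 2π·0.89 = 5.592 rad/s
For an in-line slider-crank, x = r cosθ + √(L² − r² sin²θ), so v = −rω sinθ·[1 + r cosθ/√(L² − r² sin²θ)].
With r = 0.0598 m, L = 0.2523 m, θ = 39.5°: √(L² − r² sin²θ) = 0.24942 m.
v = −0.0598·5.592·0.63608·[1 + 0.0598·0.77162/0.24942] = -0.25206 m/s.
|v| = 0.25206 m/s.

0.252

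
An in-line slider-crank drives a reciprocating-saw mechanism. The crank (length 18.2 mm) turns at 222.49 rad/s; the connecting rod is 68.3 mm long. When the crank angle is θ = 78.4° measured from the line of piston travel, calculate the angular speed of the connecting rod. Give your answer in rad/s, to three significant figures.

12.3

ω = 222.5 rad/s
The rod makes angle φ with the slider axis where L sinφ = r sinθ; differentiating, L cosφ·φ̇ = r ω cosθ.
L cosφ = √(L² − r² sin²θ) = 0.065932 m.
|ω_rod| = r ω |cosθ| / √(L² − r² sin²θ) = 0.0182·222.5·0.20108/0.065932 = 12.349 rad/s.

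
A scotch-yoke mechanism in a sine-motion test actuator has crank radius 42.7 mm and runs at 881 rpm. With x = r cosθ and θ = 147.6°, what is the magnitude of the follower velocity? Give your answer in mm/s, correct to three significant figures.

2110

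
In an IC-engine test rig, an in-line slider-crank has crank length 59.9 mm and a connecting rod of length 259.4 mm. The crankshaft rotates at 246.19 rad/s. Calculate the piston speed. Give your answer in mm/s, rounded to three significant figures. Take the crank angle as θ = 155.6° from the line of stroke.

ω = 246.2 rad/s
For an in-line slider-crank, x = r cosθ + √(L² − r² sin²θ), so v = −rω sinθ·[1 + r cosθ/√(L² − r² sin²θ)].
With r = 0.0599 m, L = 0.2594 m, θ = 155.6°: √(L² − r² sin²θ) = 0.25822 m.
v = −0.0599·246.2·0.41310·[1 + 0.0599·-0.91068/0.25822] = -4.805 m/s.
|v| = 4.805 m/s = 4805 mm/s.

4800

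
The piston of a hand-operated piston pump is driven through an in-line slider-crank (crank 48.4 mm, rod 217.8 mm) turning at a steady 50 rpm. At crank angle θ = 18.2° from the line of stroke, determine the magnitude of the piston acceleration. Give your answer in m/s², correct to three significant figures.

1.50

ω = 2π·50/60 = 5.236 rad/s
x(θ) = r cosθ + √(L² − r² sin²θ); with ω constant, a = ω²·d²x/dθ².
d²x/dθ² = −r cosθ − r²(cos2θ)/√u − r⁴ sin²2θ/(4u^{3/2}),  u = L² − r² sin²θ = 0.0472083 m².
Substituting r = 0.0484 m, L = 0.2178 m, θ = 18.2°: d²x/dθ² = -0.054704 m.
a = ω²·d²x/dθ² = (5.236)²·(-0.054704) = -1.4997 m/s²;  |a| = 1.4997 m/s².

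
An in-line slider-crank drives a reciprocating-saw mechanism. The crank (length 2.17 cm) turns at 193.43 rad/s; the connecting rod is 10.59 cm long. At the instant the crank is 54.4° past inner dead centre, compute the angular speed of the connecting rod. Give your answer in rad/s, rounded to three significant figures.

ω = 193.4 rad/s
The rod makes angle φ with the slider axis where L sinφ = r sinθ; differentiating, L cosφ·φ̇ = r ω cosθ.
L cosφ = √(L² − r² sin²θ) = 0.10442 m.
|ω_rod| = r ω |cosθ| / √(L² − r² sin²θ) = 0.0217·193.4·0.58212/0.10442 = 23.4 rad/s.

23.4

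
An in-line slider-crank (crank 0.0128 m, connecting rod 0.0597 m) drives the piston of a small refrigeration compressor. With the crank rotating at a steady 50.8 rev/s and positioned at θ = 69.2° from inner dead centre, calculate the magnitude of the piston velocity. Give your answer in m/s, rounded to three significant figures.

4.12

ω = 2π·50.8 = 319.2 rad/s
For an in-line slider-crank, x = r cosθ + √(L² − r² sin²θ), so v = −rω sinθ·[1 + r cosθ/√(L² − r² sin²θ)].
With r = 0.0128 m, L = 0.0597 m, θ = 69.2°: √(L² − r² sin²θ) = 0.058489 m.
v = −0.0128·319.2·0.93483·[1 + 0.0128·0.35511/0.058489] = -4.1161 m/s.
|v| = 4.1161 m/s.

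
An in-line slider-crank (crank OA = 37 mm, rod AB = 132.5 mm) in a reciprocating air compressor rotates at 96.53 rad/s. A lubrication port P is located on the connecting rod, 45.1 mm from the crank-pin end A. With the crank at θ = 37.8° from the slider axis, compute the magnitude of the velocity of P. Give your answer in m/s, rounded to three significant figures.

ω = 96.53 rad/s.  Crank-pin speed |V_A| = rω = 3.5716 m/s, perpendicular to OA.
Rod angle: sinφ = −(r/L) sinθ ⇒ φ = -9.855°; ω_rod = −rω cosθ/√(L²−r²sin²θ) = -21.618 rad/s.
V_P = V_A + ω_rod × AP, with AP = 0.0451 m along the rod.
Components: V_Px = −rω sinθ − a·ω_rod·sinφ = -2.3559 m/s;  V_Py = rω cosθ + a·ω_rod·cosφ = +1.8615 m/s.
|V_P| = √(V_Px² + V_Py²) = 3.0026 m/s.

3.00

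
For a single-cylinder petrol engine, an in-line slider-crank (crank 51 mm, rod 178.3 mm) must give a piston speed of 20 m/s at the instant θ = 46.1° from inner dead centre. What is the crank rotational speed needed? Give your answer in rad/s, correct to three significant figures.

453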